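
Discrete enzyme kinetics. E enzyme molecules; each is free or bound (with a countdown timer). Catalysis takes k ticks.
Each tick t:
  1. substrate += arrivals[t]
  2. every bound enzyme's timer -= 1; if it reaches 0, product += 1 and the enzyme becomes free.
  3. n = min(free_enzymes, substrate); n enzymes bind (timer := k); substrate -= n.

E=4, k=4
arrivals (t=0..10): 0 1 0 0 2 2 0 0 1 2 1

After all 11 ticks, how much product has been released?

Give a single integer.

Answer: 5

Derivation:
t=0: arr=0 -> substrate=0 bound=0 product=0
t=1: arr=1 -> substrate=0 bound=1 product=0
t=2: arr=0 -> substrate=0 bound=1 product=0
t=3: arr=0 -> substrate=0 bound=1 product=0
t=4: arr=2 -> substrate=0 bound=3 product=0
t=5: arr=2 -> substrate=0 bound=4 product=1
t=6: arr=0 -> substrate=0 bound=4 product=1
t=7: arr=0 -> substrate=0 bound=4 product=1
t=8: arr=1 -> substrate=0 bound=3 product=3
t=9: arr=2 -> substrate=0 bound=3 product=5
t=10: arr=1 -> substrate=0 bound=4 product=5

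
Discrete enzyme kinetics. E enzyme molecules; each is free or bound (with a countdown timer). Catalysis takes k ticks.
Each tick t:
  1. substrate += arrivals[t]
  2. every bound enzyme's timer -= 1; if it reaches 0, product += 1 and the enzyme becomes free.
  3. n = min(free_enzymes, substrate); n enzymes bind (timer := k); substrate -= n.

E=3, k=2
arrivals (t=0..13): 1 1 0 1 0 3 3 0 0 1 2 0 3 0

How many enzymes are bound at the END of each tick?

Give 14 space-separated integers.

t=0: arr=1 -> substrate=0 bound=1 product=0
t=1: arr=1 -> substrate=0 bound=2 product=0
t=2: arr=0 -> substrate=0 bound=1 product=1
t=3: arr=1 -> substrate=0 bound=1 product=2
t=4: arr=0 -> substrate=0 bound=1 product=2
t=5: arr=3 -> substrate=0 bound=3 product=3
t=6: arr=3 -> substrate=3 bound=3 product=3
t=7: arr=0 -> substrate=0 bound=3 product=6
t=8: arr=0 -> substrate=0 bound=3 product=6
t=9: arr=1 -> substrate=0 bound=1 product=9
t=10: arr=2 -> substrate=0 bound=3 product=9
t=11: arr=0 -> substrate=0 bound=2 product=10
t=12: arr=3 -> substrate=0 bound=3 product=12
t=13: arr=0 -> substrate=0 bound=3 product=12

Answer: 1 2 1 1 1 3 3 3 3 1 3 2 3 3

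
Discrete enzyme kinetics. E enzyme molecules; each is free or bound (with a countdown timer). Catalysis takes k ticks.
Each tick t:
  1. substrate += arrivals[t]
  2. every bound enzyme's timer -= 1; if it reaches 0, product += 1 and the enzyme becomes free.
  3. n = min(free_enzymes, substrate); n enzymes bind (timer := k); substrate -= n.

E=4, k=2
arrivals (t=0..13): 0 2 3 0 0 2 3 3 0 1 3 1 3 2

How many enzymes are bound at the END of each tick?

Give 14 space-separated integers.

Answer: 0 2 4 3 1 2 4 4 4 3 4 4 4 4

Derivation:
t=0: arr=0 -> substrate=0 bound=0 product=0
t=1: arr=2 -> substrate=0 bound=2 product=0
t=2: arr=3 -> substrate=1 bound=4 product=0
t=3: arr=0 -> substrate=0 bound=3 product=2
t=4: arr=0 -> substrate=0 bound=1 product=4
t=5: arr=2 -> substrate=0 bound=2 product=5
t=6: arr=3 -> substrate=1 bound=4 product=5
t=7: arr=3 -> substrate=2 bound=4 product=7
t=8: arr=0 -> substrate=0 bound=4 product=9
t=9: arr=1 -> substrate=0 bound=3 product=11
t=10: arr=3 -> substrate=0 bound=4 product=13
t=11: arr=1 -> substrate=0 bound=4 product=14
t=12: arr=3 -> substrate=0 bound=4 product=17
t=13: arr=2 -> substrate=1 bound=4 product=18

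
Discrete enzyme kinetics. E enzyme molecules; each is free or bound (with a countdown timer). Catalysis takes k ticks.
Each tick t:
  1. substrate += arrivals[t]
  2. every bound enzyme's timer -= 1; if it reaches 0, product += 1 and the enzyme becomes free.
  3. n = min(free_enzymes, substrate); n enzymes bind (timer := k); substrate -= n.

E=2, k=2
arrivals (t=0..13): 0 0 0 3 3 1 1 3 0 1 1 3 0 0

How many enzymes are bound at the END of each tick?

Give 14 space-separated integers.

t=0: arr=0 -> substrate=0 bound=0 product=0
t=1: arr=0 -> substrate=0 bound=0 product=0
t=2: arr=0 -> substrate=0 bound=0 product=0
t=3: arr=3 -> substrate=1 bound=2 product=0
t=4: arr=3 -> substrate=4 bound=2 product=0
t=5: arr=1 -> substrate=3 bound=2 product=2
t=6: arr=1 -> substrate=4 bound=2 product=2
t=7: arr=3 -> substrate=5 bound=2 product=4
t=8: arr=0 -> substrate=5 bound=2 product=4
t=9: arr=1 -> substrate=4 bound=2 product=6
t=10: arr=1 -> substrate=5 bound=2 product=6
t=11: arr=3 -> substrate=6 bound=2 product=8
t=12: arr=0 -> substrate=6 bound=2 product=8
t=13: arr=0 -> substrate=4 bound=2 product=10

Answer: 0 0 0 2 2 2 2 2 2 2 2 2 2 2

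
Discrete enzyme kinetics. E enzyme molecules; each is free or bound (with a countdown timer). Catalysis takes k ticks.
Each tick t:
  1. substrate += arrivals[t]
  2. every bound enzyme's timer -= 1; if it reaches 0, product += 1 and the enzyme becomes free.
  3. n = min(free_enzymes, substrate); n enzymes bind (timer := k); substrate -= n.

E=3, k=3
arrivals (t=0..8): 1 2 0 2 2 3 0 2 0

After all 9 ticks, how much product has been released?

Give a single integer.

t=0: arr=1 -> substrate=0 bound=1 product=0
t=1: arr=2 -> substrate=0 bound=3 product=0
t=2: arr=0 -> substrate=0 bound=3 product=0
t=3: arr=2 -> substrate=1 bound=3 product=1
t=4: arr=2 -> substrate=1 bound=3 product=3
t=5: arr=3 -> substrate=4 bound=3 product=3
t=6: arr=0 -> substrate=3 bound=3 product=4
t=7: arr=2 -> substrate=3 bound=3 product=6
t=8: arr=0 -> substrate=3 bound=3 product=6

Answer: 6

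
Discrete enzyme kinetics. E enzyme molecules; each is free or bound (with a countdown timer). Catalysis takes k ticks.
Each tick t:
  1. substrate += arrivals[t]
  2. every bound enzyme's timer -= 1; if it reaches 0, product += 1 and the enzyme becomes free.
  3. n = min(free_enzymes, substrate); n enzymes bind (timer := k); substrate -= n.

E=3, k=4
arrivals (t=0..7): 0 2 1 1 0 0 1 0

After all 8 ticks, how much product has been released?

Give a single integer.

Answer: 3

Derivation:
t=0: arr=0 -> substrate=0 bound=0 product=0
t=1: arr=2 -> substrate=0 bound=2 product=0
t=2: arr=1 -> substrate=0 bound=3 product=0
t=3: arr=1 -> substrate=1 bound=3 product=0
t=4: arr=0 -> substrate=1 bound=3 product=0
t=5: arr=0 -> substrate=0 bound=2 product=2
t=6: arr=1 -> substrate=0 bound=2 product=3
t=7: arr=0 -> substrate=0 bound=2 product=3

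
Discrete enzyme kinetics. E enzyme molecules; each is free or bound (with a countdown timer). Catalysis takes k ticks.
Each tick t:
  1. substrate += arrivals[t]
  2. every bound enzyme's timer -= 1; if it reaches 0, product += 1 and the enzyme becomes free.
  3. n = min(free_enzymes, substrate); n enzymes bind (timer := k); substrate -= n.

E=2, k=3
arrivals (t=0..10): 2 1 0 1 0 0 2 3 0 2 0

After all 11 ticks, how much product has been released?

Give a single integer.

Answer: 6

Derivation:
t=0: arr=2 -> substrate=0 bound=2 product=0
t=1: arr=1 -> substrate=1 bound=2 product=0
t=2: arr=0 -> substrate=1 bound=2 product=0
t=3: arr=1 -> substrate=0 bound=2 product=2
t=4: arr=0 -> substrate=0 bound=2 product=2
t=5: arr=0 -> substrate=0 bound=2 product=2
t=6: arr=2 -> substrate=0 bound=2 product=4
t=7: arr=3 -> substrate=3 bound=2 product=4
t=8: arr=0 -> substrate=3 bound=2 product=4
t=9: arr=2 -> substrate=3 bound=2 product=6
t=10: arr=0 -> substrate=3 bound=2 product=6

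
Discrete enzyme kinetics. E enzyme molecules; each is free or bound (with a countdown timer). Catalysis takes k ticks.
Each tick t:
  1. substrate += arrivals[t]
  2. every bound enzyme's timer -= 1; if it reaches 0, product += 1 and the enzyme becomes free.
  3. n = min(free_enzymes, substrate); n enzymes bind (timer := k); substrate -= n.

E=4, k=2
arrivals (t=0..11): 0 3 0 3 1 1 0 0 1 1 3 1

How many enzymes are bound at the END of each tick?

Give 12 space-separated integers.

t=0: arr=0 -> substrate=0 bound=0 product=0
t=1: arr=3 -> substrate=0 bound=3 product=0
t=2: arr=0 -> substrate=0 bound=3 product=0
t=3: arr=3 -> substrate=0 bound=3 product=3
t=4: arr=1 -> substrate=0 bound=4 product=3
t=5: arr=1 -> substrate=0 bound=2 product=6
t=6: arr=0 -> substrate=0 bound=1 product=7
t=7: arr=0 -> substrate=0 bound=0 product=8
t=8: arr=1 -> substrate=0 bound=1 product=8
t=9: arr=1 -> substrate=0 bound=2 product=8
t=10: arr=3 -> substrate=0 bound=4 product=9
t=11: arr=1 -> substrate=0 bound=4 product=10

Answer: 0 3 3 3 4 2 1 0 1 2 4 4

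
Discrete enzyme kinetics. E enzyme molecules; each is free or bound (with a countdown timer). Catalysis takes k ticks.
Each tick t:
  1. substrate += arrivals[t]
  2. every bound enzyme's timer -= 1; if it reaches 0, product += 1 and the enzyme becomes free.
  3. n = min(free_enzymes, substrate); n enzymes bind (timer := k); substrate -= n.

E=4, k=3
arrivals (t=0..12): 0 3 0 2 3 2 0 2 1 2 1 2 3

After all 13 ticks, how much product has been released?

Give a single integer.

Answer: 12

Derivation:
t=0: arr=0 -> substrate=0 bound=0 product=0
t=1: arr=3 -> substrate=0 bound=3 product=0
t=2: arr=0 -> substrate=0 bound=3 product=0
t=3: arr=2 -> substrate=1 bound=4 product=0
t=4: arr=3 -> substrate=1 bound=4 product=3
t=5: arr=2 -> substrate=3 bound=4 product=3
t=6: arr=0 -> substrate=2 bound=4 product=4
t=7: arr=2 -> substrate=1 bound=4 product=7
t=8: arr=1 -> substrate=2 bound=4 product=7
t=9: arr=2 -> substrate=3 bound=4 product=8
t=10: arr=1 -> substrate=1 bound=4 product=11
t=11: arr=2 -> substrate=3 bound=4 product=11
t=12: arr=3 -> substrate=5 bound=4 product=12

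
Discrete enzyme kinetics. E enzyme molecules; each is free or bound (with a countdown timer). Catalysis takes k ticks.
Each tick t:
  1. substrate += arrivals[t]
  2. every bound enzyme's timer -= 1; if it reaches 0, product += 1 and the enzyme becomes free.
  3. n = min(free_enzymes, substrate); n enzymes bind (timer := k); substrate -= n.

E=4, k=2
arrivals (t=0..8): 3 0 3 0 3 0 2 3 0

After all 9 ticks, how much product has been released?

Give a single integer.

Answer: 11

Derivation:
t=0: arr=3 -> substrate=0 bound=3 product=0
t=1: arr=0 -> substrate=0 bound=3 product=0
t=2: arr=3 -> substrate=0 bound=3 product=3
t=3: arr=0 -> substrate=0 bound=3 product=3
t=4: arr=3 -> substrate=0 bound=3 product=6
t=5: arr=0 -> substrate=0 bound=3 product=6
t=6: arr=2 -> substrate=0 bound=2 product=9
t=7: arr=3 -> substrate=1 bound=4 product=9
t=8: arr=0 -> substrate=0 bound=3 product=11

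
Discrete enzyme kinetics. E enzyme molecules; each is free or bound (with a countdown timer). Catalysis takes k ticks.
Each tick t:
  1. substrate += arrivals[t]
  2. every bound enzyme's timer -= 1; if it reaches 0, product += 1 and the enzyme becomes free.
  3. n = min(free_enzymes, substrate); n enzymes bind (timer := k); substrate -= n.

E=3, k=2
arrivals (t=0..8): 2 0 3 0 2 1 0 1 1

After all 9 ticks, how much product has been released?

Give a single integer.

t=0: arr=2 -> substrate=0 bound=2 product=0
t=1: arr=0 -> substrate=0 bound=2 product=0
t=2: arr=3 -> substrate=0 bound=3 product=2
t=3: arr=0 -> substrate=0 bound=3 product=2
t=4: arr=2 -> substrate=0 bound=2 product=5
t=5: arr=1 -> substrate=0 bound=3 product=5
t=6: arr=0 -> substrate=0 bound=1 product=7
t=7: arr=1 -> substrate=0 bound=1 product=8
t=8: arr=1 -> substrate=0 bound=2 product=8

Answer: 8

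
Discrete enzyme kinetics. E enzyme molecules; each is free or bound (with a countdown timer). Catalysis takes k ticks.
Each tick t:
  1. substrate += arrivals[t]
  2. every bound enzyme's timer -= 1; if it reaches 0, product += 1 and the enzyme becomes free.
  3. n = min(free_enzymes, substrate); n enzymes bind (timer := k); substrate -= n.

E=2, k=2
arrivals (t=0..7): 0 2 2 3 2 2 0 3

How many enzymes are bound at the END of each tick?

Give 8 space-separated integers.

t=0: arr=0 -> substrate=0 bound=0 product=0
t=1: arr=2 -> substrate=0 bound=2 product=0
t=2: arr=2 -> substrate=2 bound=2 product=0
t=3: arr=3 -> substrate=3 bound=2 product=2
t=4: arr=2 -> substrate=5 bound=2 product=2
t=5: arr=2 -> substrate=5 bound=2 product=4
t=6: arr=0 -> substrate=5 bound=2 product=4
t=7: arr=3 -> substrate=6 bound=2 product=6

Answer: 0 2 2 2 2 2 2 2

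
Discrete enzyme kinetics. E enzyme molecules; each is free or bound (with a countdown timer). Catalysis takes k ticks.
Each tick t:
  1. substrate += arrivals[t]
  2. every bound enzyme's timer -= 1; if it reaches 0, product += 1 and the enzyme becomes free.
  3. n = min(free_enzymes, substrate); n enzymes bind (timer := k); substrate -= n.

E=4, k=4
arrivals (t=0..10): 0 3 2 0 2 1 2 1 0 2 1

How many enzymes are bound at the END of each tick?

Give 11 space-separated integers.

Answer: 0 3 4 4 4 4 4 4 4 4 4

Derivation:
t=0: arr=0 -> substrate=0 bound=0 product=0
t=1: arr=3 -> substrate=0 bound=3 product=0
t=2: arr=2 -> substrate=1 bound=4 product=0
t=3: arr=0 -> substrate=1 bound=4 product=0
t=4: arr=2 -> substrate=3 bound=4 product=0
t=5: arr=1 -> substrate=1 bound=4 product=3
t=6: arr=2 -> substrate=2 bound=4 product=4
t=7: arr=1 -> substrate=3 bound=4 product=4
t=8: arr=0 -> substrate=3 bound=4 product=4
t=9: arr=2 -> substrate=2 bound=4 product=7
t=10: arr=1 -> substrate=2 bound=4 product=8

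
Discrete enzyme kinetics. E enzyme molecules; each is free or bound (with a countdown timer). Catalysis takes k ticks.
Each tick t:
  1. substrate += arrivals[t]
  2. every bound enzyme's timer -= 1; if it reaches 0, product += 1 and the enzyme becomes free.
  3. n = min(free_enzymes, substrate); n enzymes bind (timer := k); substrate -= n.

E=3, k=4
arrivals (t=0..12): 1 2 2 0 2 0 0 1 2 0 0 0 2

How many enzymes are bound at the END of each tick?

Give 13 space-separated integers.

t=0: arr=1 -> substrate=0 bound=1 product=0
t=1: arr=2 -> substrate=0 bound=3 product=0
t=2: arr=2 -> substrate=2 bound=3 product=0
t=3: arr=0 -> substrate=2 bound=3 product=0
t=4: arr=2 -> substrate=3 bound=3 product=1
t=5: arr=0 -> substrate=1 bound=3 product=3
t=6: arr=0 -> substrate=1 bound=3 product=3
t=7: arr=1 -> substrate=2 bound=3 product=3
t=8: arr=2 -> substrate=3 bound=3 product=4
t=9: arr=0 -> substrate=1 bound=3 product=6
t=10: arr=0 -> substrate=1 bound=3 product=6
t=11: arr=0 -> substrate=1 bound=3 product=6
t=12: arr=2 -> substrate=2 bound=3 product=7

Answer: 1 3 3 3 3 3 3 3 3 3 3 3 3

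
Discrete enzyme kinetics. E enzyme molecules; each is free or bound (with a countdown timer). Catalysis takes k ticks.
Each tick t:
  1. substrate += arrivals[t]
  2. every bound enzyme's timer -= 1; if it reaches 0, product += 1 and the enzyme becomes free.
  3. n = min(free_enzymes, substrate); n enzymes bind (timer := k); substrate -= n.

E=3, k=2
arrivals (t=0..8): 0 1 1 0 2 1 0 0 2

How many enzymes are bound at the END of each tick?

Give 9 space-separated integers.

Answer: 0 1 2 1 2 3 1 0 2

Derivation:
t=0: arr=0 -> substrate=0 bound=0 product=0
t=1: arr=1 -> substrate=0 bound=1 product=0
t=2: arr=1 -> substrate=0 bound=2 product=0
t=3: arr=0 -> substrate=0 bound=1 product=1
t=4: arr=2 -> substrate=0 bound=2 product=2
t=5: arr=1 -> substrate=0 bound=3 product=2
t=6: arr=0 -> substrate=0 bound=1 product=4
t=7: arr=0 -> substrate=0 bound=0 product=5
t=8: arr=2 -> substrate=0 bound=2 product=5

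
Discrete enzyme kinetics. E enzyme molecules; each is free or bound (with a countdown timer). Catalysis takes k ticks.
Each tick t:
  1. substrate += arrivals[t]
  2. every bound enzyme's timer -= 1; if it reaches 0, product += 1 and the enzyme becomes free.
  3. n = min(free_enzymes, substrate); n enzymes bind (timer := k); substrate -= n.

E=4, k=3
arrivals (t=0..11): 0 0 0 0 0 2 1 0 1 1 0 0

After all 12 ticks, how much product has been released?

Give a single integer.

Answer: 4

Derivation:
t=0: arr=0 -> substrate=0 bound=0 product=0
t=1: arr=0 -> substrate=0 bound=0 product=0
t=2: arr=0 -> substrate=0 bound=0 product=0
t=3: arr=0 -> substrate=0 bound=0 product=0
t=4: arr=0 -> substrate=0 bound=0 product=0
t=5: arr=2 -> substrate=0 bound=2 product=0
t=6: arr=1 -> substrate=0 bound=3 product=0
t=7: arr=0 -> substrate=0 bound=3 product=0
t=8: arr=1 -> substrate=0 bound=2 product=2
t=9: arr=1 -> substrate=0 bound=2 product=3
t=10: arr=0 -> substrate=0 bound=2 product=3
t=11: arr=0 -> substrate=0 bound=1 product=4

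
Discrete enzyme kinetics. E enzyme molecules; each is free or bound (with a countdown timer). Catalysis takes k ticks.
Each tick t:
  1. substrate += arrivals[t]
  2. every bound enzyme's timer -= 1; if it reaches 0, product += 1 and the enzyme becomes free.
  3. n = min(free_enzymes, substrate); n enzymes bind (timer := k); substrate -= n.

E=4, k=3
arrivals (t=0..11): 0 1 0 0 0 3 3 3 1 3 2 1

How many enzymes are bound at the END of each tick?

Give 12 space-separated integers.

t=0: arr=0 -> substrate=0 bound=0 product=0
t=1: arr=1 -> substrate=0 bound=1 product=0
t=2: arr=0 -> substrate=0 bound=1 product=0
t=3: arr=0 -> substrate=0 bound=1 product=0
t=4: arr=0 -> substrate=0 bound=0 product=1
t=5: arr=3 -> substrate=0 bound=3 product=1
t=6: arr=3 -> substrate=2 bound=4 product=1
t=7: arr=3 -> substrate=5 bound=4 product=1
t=8: arr=1 -> substrate=3 bound=4 product=4
t=9: arr=3 -> substrate=5 bound=4 product=5
t=10: arr=2 -> substrate=7 bound=4 product=5
t=11: arr=1 -> substrate=5 bound=4 product=8

Answer: 0 1 1 1 0 3 4 4 4 4 4 4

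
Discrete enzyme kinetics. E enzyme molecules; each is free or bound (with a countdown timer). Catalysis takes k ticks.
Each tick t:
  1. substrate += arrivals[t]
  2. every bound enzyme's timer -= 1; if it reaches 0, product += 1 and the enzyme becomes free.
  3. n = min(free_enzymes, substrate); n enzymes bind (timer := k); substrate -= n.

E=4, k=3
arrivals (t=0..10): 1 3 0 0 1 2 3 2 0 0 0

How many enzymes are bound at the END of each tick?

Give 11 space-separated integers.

t=0: arr=1 -> substrate=0 bound=1 product=0
t=1: arr=3 -> substrate=0 bound=4 product=0
t=2: arr=0 -> substrate=0 bound=4 product=0
t=3: arr=0 -> substrate=0 bound=3 product=1
t=4: arr=1 -> substrate=0 bound=1 product=4
t=5: arr=2 -> substrate=0 bound=3 product=4
t=6: arr=3 -> substrate=2 bound=4 product=4
t=7: arr=2 -> substrate=3 bound=4 product=5
t=8: arr=0 -> substrate=1 bound=4 product=7
t=9: arr=0 -> substrate=0 bound=4 product=8
t=10: arr=0 -> substrate=0 bound=3 product=9

Answer: 1 4 4 3 1 3 4 4 4 4 3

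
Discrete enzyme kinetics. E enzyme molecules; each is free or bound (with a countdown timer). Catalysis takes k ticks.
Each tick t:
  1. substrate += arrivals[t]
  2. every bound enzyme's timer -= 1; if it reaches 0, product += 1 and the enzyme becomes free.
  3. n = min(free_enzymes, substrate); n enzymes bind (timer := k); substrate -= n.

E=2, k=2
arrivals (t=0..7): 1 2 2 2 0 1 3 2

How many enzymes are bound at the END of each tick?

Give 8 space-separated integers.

Answer: 1 2 2 2 2 2 2 2

Derivation:
t=0: arr=1 -> substrate=0 bound=1 product=0
t=1: arr=2 -> substrate=1 bound=2 product=0
t=2: arr=2 -> substrate=2 bound=2 product=1
t=3: arr=2 -> substrate=3 bound=2 product=2
t=4: arr=0 -> substrate=2 bound=2 product=3
t=5: arr=1 -> substrate=2 bound=2 product=4
t=6: arr=3 -> substrate=4 bound=2 product=5
t=7: arr=2 -> substrate=5 bound=2 product=6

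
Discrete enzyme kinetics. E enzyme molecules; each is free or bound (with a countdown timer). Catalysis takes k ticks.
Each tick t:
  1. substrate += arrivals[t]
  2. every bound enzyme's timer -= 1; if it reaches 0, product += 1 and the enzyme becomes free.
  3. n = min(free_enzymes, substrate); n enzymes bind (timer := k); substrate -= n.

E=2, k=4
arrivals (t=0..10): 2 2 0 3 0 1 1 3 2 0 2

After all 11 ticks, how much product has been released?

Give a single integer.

t=0: arr=2 -> substrate=0 bound=2 product=0
t=1: arr=2 -> substrate=2 bound=2 product=0
t=2: arr=0 -> substrate=2 bound=2 product=0
t=3: arr=3 -> substrate=5 bound=2 product=0
t=4: arr=0 -> substrate=3 bound=2 product=2
t=5: arr=1 -> substrate=4 bound=2 product=2
t=6: arr=1 -> substrate=5 bound=2 product=2
t=7: arr=3 -> substrate=8 bound=2 product=2
t=8: arr=2 -> substrate=8 bound=2 product=4
t=9: arr=0 -> substrate=8 bound=2 product=4
t=10: arr=2 -> substrate=10 bound=2 product=4

Answer: 4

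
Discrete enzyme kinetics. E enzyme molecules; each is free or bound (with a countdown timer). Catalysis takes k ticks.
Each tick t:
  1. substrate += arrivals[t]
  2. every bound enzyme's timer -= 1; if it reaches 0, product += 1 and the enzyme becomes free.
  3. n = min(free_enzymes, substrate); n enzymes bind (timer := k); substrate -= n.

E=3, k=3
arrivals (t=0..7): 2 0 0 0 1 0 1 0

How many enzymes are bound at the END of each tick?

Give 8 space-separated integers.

t=0: arr=2 -> substrate=0 bound=2 product=0
t=1: arr=0 -> substrate=0 bound=2 product=0
t=2: arr=0 -> substrate=0 bound=2 product=0
t=3: arr=0 -> substrate=0 bound=0 product=2
t=4: arr=1 -> substrate=0 bound=1 product=2
t=5: arr=0 -> substrate=0 bound=1 product=2
t=6: arr=1 -> substrate=0 bound=2 product=2
t=7: arr=0 -> substrate=0 bound=1 product=3

Answer: 2 2 2 0 1 1 2 1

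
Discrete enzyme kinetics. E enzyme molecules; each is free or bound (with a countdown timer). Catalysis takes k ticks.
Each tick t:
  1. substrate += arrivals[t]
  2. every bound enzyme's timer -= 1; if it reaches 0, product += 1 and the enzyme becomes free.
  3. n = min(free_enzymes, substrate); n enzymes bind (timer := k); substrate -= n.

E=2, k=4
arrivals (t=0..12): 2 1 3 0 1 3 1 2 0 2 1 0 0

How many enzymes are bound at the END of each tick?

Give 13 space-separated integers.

Answer: 2 2 2 2 2 2 2 2 2 2 2 2 2

Derivation:
t=0: arr=2 -> substrate=0 bound=2 product=0
t=1: arr=1 -> substrate=1 bound=2 product=0
t=2: arr=3 -> substrate=4 bound=2 product=0
t=3: arr=0 -> substrate=4 bound=2 product=0
t=4: arr=1 -> substrate=3 bound=2 product=2
t=5: arr=3 -> substrate=6 bound=2 product=2
t=6: arr=1 -> substrate=7 bound=2 product=2
t=7: arr=2 -> substrate=9 bound=2 product=2
t=8: arr=0 -> substrate=7 bound=2 product=4
t=9: arr=2 -> substrate=9 bound=2 product=4
t=10: arr=1 -> substrate=10 bound=2 product=4
t=11: arr=0 -> substrate=10 bound=2 product=4
t=12: arr=0 -> substrate=8 bound=2 product=6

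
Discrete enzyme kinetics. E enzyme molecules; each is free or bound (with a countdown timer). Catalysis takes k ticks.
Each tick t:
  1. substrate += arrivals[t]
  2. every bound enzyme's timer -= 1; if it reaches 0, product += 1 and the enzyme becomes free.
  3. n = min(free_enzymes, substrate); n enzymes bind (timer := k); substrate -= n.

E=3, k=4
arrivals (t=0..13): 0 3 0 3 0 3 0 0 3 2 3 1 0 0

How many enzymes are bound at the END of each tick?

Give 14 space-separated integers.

Answer: 0 3 3 3 3 3 3 3 3 3 3 3 3 3

Derivation:
t=0: arr=0 -> substrate=0 bound=0 product=0
t=1: arr=3 -> substrate=0 bound=3 product=0
t=2: arr=0 -> substrate=0 bound=3 product=0
t=3: arr=3 -> substrate=3 bound=3 product=0
t=4: arr=0 -> substrate=3 bound=3 product=0
t=5: arr=3 -> substrate=3 bound=3 product=3
t=6: arr=0 -> substrate=3 bound=3 product=3
t=7: arr=0 -> substrate=3 bound=3 product=3
t=8: arr=3 -> substrate=6 bound=3 product=3
t=9: arr=2 -> substrate=5 bound=3 product=6
t=10: arr=3 -> substrate=8 bound=3 product=6
t=11: arr=1 -> substrate=9 bound=3 product=6
t=12: arr=0 -> substrate=9 bound=3 product=6
t=13: arr=0 -> substrate=6 bound=3 product=9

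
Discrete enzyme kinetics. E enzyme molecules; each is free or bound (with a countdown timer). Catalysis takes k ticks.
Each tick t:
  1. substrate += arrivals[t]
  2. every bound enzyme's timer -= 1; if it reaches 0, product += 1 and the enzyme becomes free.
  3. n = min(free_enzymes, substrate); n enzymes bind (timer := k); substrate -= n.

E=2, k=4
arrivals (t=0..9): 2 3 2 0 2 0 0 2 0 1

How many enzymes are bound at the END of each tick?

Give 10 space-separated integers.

Answer: 2 2 2 2 2 2 2 2 2 2

Derivation:
t=0: arr=2 -> substrate=0 bound=2 product=0
t=1: arr=3 -> substrate=3 bound=2 product=0
t=2: arr=2 -> substrate=5 bound=2 product=0
t=3: arr=0 -> substrate=5 bound=2 product=0
t=4: arr=2 -> substrate=5 bound=2 product=2
t=5: arr=0 -> substrate=5 bound=2 product=2
t=6: arr=0 -> substrate=5 bound=2 product=2
t=7: arr=2 -> substrate=7 bound=2 product=2
t=8: arr=0 -> substrate=5 bound=2 product=4
t=9: arr=1 -> substrate=6 bound=2 product=4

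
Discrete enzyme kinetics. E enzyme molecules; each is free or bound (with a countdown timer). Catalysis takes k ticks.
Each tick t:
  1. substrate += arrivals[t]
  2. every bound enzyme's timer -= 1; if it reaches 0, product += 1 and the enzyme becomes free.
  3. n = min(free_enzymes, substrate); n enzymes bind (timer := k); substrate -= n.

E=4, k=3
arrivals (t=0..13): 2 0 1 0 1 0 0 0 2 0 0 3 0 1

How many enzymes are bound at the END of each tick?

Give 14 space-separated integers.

Answer: 2 2 3 1 2 1 1 0 2 2 2 3 3 4

Derivation:
t=0: arr=2 -> substrate=0 bound=2 product=0
t=1: arr=0 -> substrate=0 bound=2 product=0
t=2: arr=1 -> substrate=0 bound=3 product=0
t=3: arr=0 -> substrate=0 bound=1 product=2
t=4: arr=1 -> substrate=0 bound=2 product=2
t=5: arr=0 -> substrate=0 bound=1 product=3
t=6: arr=0 -> substrate=0 bound=1 product=3
t=7: arr=0 -> substrate=0 bound=0 product=4
t=8: arr=2 -> substrate=0 bound=2 product=4
t=9: arr=0 -> substrate=0 bound=2 product=4
t=10: arr=0 -> substrate=0 bound=2 product=4
t=11: arr=3 -> substrate=0 bound=3 product=6
t=12: arr=0 -> substrate=0 bound=3 product=6
t=13: arr=1 -> substrate=0 bound=4 product=6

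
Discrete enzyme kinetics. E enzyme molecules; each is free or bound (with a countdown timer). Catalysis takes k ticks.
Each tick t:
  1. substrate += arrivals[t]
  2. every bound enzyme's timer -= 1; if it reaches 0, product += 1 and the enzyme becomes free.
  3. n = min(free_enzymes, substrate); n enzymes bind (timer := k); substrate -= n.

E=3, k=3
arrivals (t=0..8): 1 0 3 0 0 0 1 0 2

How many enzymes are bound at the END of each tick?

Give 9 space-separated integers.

Answer: 1 1 3 3 3 1 1 1 3

Derivation:
t=0: arr=1 -> substrate=0 bound=1 product=0
t=1: arr=0 -> substrate=0 bound=1 product=0
t=2: arr=3 -> substrate=1 bound=3 product=0
t=3: arr=0 -> substrate=0 bound=3 product=1
t=4: arr=0 -> substrate=0 bound=3 product=1
t=5: arr=0 -> substrate=0 bound=1 product=3
t=6: arr=1 -> substrate=0 bound=1 product=4
t=7: arr=0 -> substrate=0 bound=1 product=4
t=8: arr=2 -> substrate=0 bound=3 product=4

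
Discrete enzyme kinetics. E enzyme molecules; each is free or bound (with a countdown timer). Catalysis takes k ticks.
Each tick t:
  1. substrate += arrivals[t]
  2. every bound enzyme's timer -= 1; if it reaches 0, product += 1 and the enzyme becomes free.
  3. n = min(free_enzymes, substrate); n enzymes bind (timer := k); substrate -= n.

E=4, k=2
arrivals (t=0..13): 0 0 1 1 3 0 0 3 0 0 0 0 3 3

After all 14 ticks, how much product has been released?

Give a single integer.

t=0: arr=0 -> substrate=0 bound=0 product=0
t=1: arr=0 -> substrate=0 bound=0 product=0
t=2: arr=1 -> substrate=0 bound=1 product=0
t=3: arr=1 -> substrate=0 bound=2 product=0
t=4: arr=3 -> substrate=0 bound=4 product=1
t=5: arr=0 -> substrate=0 bound=3 product=2
t=6: arr=0 -> substrate=0 bound=0 product=5
t=7: arr=3 -> substrate=0 bound=3 product=5
t=8: arr=0 -> substrate=0 bound=3 product=5
t=9: arr=0 -> substrate=0 bound=0 product=8
t=10: arr=0 -> substrate=0 bound=0 product=8
t=11: arr=0 -> substrate=0 bound=0 product=8
t=12: arr=3 -> substrate=0 bound=3 product=8
t=13: arr=3 -> substrate=2 bound=4 product=8

Answer: 8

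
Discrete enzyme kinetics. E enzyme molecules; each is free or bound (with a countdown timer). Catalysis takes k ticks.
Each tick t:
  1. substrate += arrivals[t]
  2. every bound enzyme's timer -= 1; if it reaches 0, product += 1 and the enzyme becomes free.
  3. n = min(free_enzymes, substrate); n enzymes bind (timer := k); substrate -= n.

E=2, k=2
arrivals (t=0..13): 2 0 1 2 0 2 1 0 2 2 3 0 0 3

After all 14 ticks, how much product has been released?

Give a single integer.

t=0: arr=2 -> substrate=0 bound=2 product=0
t=1: arr=0 -> substrate=0 bound=2 product=0
t=2: arr=1 -> substrate=0 bound=1 product=2
t=3: arr=2 -> substrate=1 bound=2 product=2
t=4: arr=0 -> substrate=0 bound=2 product=3
t=5: arr=2 -> substrate=1 bound=2 product=4
t=6: arr=1 -> substrate=1 bound=2 product=5
t=7: arr=0 -> substrate=0 bound=2 product=6
t=8: arr=2 -> substrate=1 bound=2 product=7
t=9: arr=2 -> substrate=2 bound=2 product=8
t=10: arr=3 -> substrate=4 bound=2 product=9
t=11: arr=0 -> substrate=3 bound=2 product=10
t=12: arr=0 -> substrate=2 bound=2 product=11
t=13: arr=3 -> substrate=4 bound=2 product=12

Answer: 12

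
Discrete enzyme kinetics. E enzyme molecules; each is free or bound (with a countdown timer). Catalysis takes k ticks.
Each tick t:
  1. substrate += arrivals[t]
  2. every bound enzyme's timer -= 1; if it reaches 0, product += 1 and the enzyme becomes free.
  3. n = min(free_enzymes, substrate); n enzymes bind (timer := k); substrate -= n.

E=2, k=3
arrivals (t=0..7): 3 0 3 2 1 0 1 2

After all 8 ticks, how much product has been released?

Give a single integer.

Answer: 4

Derivation:
t=0: arr=3 -> substrate=1 bound=2 product=0
t=1: arr=0 -> substrate=1 bound=2 product=0
t=2: arr=3 -> substrate=4 bound=2 product=0
t=3: arr=2 -> substrate=4 bound=2 product=2
t=4: arr=1 -> substrate=5 bound=2 product=2
t=5: arr=0 -> substrate=5 bound=2 product=2
t=6: arr=1 -> substrate=4 bound=2 product=4
t=7: arr=2 -> substrate=6 bound=2 product=4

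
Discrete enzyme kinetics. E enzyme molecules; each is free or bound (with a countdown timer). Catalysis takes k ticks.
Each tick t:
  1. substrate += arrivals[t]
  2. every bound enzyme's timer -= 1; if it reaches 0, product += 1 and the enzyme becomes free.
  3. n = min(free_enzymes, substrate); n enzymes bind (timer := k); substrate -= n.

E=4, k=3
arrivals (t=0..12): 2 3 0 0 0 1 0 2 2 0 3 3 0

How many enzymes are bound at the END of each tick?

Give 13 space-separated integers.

t=0: arr=2 -> substrate=0 bound=2 product=0
t=1: arr=3 -> substrate=1 bound=4 product=0
t=2: arr=0 -> substrate=1 bound=4 product=0
t=3: arr=0 -> substrate=0 bound=3 product=2
t=4: arr=0 -> substrate=0 bound=1 product=4
t=5: arr=1 -> substrate=0 bound=2 product=4
t=6: arr=0 -> substrate=0 bound=1 product=5
t=7: arr=2 -> substrate=0 bound=3 product=5
t=8: arr=2 -> substrate=0 bound=4 product=6
t=9: arr=0 -> substrate=0 bound=4 product=6
t=10: arr=3 -> substrate=1 bound=4 product=8
t=11: arr=3 -> substrate=2 bound=4 product=10
t=12: arr=0 -> substrate=2 bound=4 product=10

Answer: 2 4 4 3 1 2 1 3 4 4 4 4 4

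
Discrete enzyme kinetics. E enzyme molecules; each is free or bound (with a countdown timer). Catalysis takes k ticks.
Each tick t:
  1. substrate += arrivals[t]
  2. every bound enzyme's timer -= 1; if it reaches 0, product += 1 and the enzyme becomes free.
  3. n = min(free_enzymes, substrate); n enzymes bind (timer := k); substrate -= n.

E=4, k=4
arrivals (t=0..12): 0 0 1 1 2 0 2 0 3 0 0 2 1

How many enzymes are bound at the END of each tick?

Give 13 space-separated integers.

t=0: arr=0 -> substrate=0 bound=0 product=0
t=1: arr=0 -> substrate=0 bound=0 product=0
t=2: arr=1 -> substrate=0 bound=1 product=0
t=3: arr=1 -> substrate=0 bound=2 product=0
t=4: arr=2 -> substrate=0 bound=4 product=0
t=5: arr=0 -> substrate=0 bound=4 product=0
t=6: arr=2 -> substrate=1 bound=4 product=1
t=7: arr=0 -> substrate=0 bound=4 product=2
t=8: arr=3 -> substrate=1 bound=4 product=4
t=9: arr=0 -> substrate=1 bound=4 product=4
t=10: arr=0 -> substrate=0 bound=4 product=5
t=11: arr=2 -> substrate=1 bound=4 product=6
t=12: arr=1 -> substrate=0 bound=4 product=8

Answer: 0 0 1 2 4 4 4 4 4 4 4 4 4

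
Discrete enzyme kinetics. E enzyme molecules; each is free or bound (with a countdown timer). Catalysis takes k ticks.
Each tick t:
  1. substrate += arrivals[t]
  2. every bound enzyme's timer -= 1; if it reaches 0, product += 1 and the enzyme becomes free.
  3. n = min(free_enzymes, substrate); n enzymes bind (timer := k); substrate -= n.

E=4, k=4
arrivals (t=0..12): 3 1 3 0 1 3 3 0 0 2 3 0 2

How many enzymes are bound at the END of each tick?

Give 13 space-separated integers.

Answer: 3 4 4 4 4 4 4 4 4 4 4 4 4

Derivation:
t=0: arr=3 -> substrate=0 bound=3 product=0
t=1: arr=1 -> substrate=0 bound=4 product=0
t=2: arr=3 -> substrate=3 bound=4 product=0
t=3: arr=0 -> substrate=3 bound=4 product=0
t=4: arr=1 -> substrate=1 bound=4 product=3
t=5: arr=3 -> substrate=3 bound=4 product=4
t=6: arr=3 -> substrate=6 bound=4 product=4
t=7: arr=0 -> substrate=6 bound=4 product=4
t=8: arr=0 -> substrate=3 bound=4 product=7
t=9: arr=2 -> substrate=4 bound=4 product=8
t=10: arr=3 -> substrate=7 bound=4 product=8
t=11: arr=0 -> substrate=7 bound=4 product=8
t=12: arr=2 -> substrate=6 bound=4 product=11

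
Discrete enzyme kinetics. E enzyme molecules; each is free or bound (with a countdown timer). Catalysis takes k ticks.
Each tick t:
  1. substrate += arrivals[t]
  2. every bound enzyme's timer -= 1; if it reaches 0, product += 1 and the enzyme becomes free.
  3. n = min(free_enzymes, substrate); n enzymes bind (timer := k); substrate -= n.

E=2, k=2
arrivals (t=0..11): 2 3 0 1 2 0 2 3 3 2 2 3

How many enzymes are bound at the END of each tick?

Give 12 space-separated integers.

Answer: 2 2 2 2 2 2 2 2 2 2 2 2

Derivation:
t=0: arr=2 -> substrate=0 bound=2 product=0
t=1: arr=3 -> substrate=3 bound=2 product=0
t=2: arr=0 -> substrate=1 bound=2 product=2
t=3: arr=1 -> substrate=2 bound=2 product=2
t=4: arr=2 -> substrate=2 bound=2 product=4
t=5: arr=0 -> substrate=2 bound=2 product=4
t=6: arr=2 -> substrate=2 bound=2 product=6
t=7: arr=3 -> substrate=5 bound=2 product=6
t=8: arr=3 -> substrate=6 bound=2 product=8
t=9: arr=2 -> substrate=8 bound=2 product=8
t=10: arr=2 -> substrate=8 bound=2 product=10
t=11: arr=3 -> substrate=11 bound=2 product=10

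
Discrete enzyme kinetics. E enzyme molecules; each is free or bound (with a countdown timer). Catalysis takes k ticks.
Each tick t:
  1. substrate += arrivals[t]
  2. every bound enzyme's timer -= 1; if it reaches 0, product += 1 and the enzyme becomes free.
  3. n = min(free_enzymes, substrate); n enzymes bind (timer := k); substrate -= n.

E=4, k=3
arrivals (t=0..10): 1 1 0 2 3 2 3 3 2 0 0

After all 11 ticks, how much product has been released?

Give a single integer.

t=0: arr=1 -> substrate=0 bound=1 product=0
t=1: arr=1 -> substrate=0 bound=2 product=0
t=2: arr=0 -> substrate=0 bound=2 product=0
t=3: arr=2 -> substrate=0 bound=3 product=1
t=4: arr=3 -> substrate=1 bound=4 product=2
t=5: arr=2 -> substrate=3 bound=4 product=2
t=6: arr=3 -> substrate=4 bound=4 product=4
t=7: arr=3 -> substrate=5 bound=4 product=6
t=8: arr=2 -> substrate=7 bound=4 product=6
t=9: arr=0 -> substrate=5 bound=4 product=8
t=10: arr=0 -> substrate=3 bound=4 product=10

Answer: 10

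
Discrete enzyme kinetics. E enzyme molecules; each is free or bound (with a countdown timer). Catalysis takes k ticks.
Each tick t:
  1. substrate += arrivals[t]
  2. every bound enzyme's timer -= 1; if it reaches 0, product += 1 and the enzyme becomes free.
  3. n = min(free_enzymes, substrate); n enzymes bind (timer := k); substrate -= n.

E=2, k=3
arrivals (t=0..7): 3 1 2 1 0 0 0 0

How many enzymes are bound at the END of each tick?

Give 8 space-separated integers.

t=0: arr=3 -> substrate=1 bound=2 product=0
t=1: arr=1 -> substrate=2 bound=2 product=0
t=2: arr=2 -> substrate=4 bound=2 product=0
t=3: arr=1 -> substrate=3 bound=2 product=2
t=4: arr=0 -> substrate=3 bound=2 product=2
t=5: arr=0 -> substrate=3 bound=2 product=2
t=6: arr=0 -> substrate=1 bound=2 product=4
t=7: arr=0 -> substrate=1 bound=2 product=4

Answer: 2 2 2 2 2 2 2 2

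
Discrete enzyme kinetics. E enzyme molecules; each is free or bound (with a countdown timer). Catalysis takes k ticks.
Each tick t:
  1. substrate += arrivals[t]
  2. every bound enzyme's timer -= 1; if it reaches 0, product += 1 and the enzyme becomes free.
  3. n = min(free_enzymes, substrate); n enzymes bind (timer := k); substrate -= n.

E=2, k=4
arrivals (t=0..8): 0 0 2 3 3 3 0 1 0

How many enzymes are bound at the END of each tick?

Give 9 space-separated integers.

t=0: arr=0 -> substrate=0 bound=0 product=0
t=1: arr=0 -> substrate=0 bound=0 product=0
t=2: arr=2 -> substrate=0 bound=2 product=0
t=3: arr=3 -> substrate=3 bound=2 product=0
t=4: arr=3 -> substrate=6 bound=2 product=0
t=5: arr=3 -> substrate=9 bound=2 product=0
t=6: arr=0 -> substrate=7 bound=2 product=2
t=7: arr=1 -> substrate=8 bound=2 product=2
t=8: arr=0 -> substrate=8 bound=2 product=2

Answer: 0 0 2 2 2 2 2 2 2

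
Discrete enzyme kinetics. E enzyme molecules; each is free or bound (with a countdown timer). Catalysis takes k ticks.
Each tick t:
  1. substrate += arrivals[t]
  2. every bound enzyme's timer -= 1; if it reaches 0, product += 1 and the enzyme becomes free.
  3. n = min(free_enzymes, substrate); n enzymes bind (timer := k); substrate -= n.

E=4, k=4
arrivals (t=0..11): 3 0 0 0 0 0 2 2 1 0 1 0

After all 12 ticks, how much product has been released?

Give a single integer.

Answer: 7

Derivation:
t=0: arr=3 -> substrate=0 bound=3 product=0
t=1: arr=0 -> substrate=0 bound=3 product=0
t=2: arr=0 -> substrate=0 bound=3 product=0
t=3: arr=0 -> substrate=0 bound=3 product=0
t=4: arr=0 -> substrate=0 bound=0 product=3
t=5: arr=0 -> substrate=0 bound=0 product=3
t=6: arr=2 -> substrate=0 bound=2 product=3
t=7: arr=2 -> substrate=0 bound=4 product=3
t=8: arr=1 -> substrate=1 bound=4 product=3
t=9: arr=0 -> substrate=1 bound=4 product=3
t=10: arr=1 -> substrate=0 bound=4 product=5
t=11: arr=0 -> substrate=0 bound=2 product=7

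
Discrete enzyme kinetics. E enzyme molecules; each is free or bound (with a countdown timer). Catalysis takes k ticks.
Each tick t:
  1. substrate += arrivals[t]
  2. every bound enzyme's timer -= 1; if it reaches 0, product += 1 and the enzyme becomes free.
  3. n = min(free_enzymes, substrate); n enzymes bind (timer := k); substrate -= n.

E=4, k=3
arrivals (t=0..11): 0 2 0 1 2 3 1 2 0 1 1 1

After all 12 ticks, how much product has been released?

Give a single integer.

Answer: 10

Derivation:
t=0: arr=0 -> substrate=0 bound=0 product=0
t=1: arr=2 -> substrate=0 bound=2 product=0
t=2: arr=0 -> substrate=0 bound=2 product=0
t=3: arr=1 -> substrate=0 bound=3 product=0
t=4: arr=2 -> substrate=0 bound=3 product=2
t=5: arr=3 -> substrate=2 bound=4 product=2
t=6: arr=1 -> substrate=2 bound=4 product=3
t=7: arr=2 -> substrate=2 bound=4 product=5
t=8: arr=0 -> substrate=1 bound=4 product=6
t=9: arr=1 -> substrate=1 bound=4 product=7
t=10: arr=1 -> substrate=0 bound=4 product=9
t=11: arr=1 -> substrate=0 bound=4 product=10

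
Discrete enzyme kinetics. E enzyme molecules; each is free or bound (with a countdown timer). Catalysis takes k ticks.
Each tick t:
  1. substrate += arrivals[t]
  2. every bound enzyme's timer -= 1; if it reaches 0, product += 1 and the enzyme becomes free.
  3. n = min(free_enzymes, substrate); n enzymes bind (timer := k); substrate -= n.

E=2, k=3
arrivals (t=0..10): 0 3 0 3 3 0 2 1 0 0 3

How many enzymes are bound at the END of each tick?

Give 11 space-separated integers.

t=0: arr=0 -> substrate=0 bound=0 product=0
t=1: arr=3 -> substrate=1 bound=2 product=0
t=2: arr=0 -> substrate=1 bound=2 product=0
t=3: arr=3 -> substrate=4 bound=2 product=0
t=4: arr=3 -> substrate=5 bound=2 product=2
t=5: arr=0 -> substrate=5 bound=2 product=2
t=6: arr=2 -> substrate=7 bound=2 product=2
t=7: arr=1 -> substrate=6 bound=2 product=4
t=8: arr=0 -> substrate=6 bound=2 product=4
t=9: arr=0 -> substrate=6 bound=2 product=4
t=10: arr=3 -> substrate=7 bound=2 product=6

Answer: 0 2 2 2 2 2 2 2 2 2 2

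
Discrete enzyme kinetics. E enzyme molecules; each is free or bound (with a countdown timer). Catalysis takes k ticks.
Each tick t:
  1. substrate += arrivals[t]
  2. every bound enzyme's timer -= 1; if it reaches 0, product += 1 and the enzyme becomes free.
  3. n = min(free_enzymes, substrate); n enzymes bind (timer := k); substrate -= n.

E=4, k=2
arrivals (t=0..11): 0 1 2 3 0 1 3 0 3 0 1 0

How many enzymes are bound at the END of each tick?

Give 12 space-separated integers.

Answer: 0 1 3 4 3 2 4 3 3 3 1 1

Derivation:
t=0: arr=0 -> substrate=0 bound=0 product=0
t=1: arr=1 -> substrate=0 bound=1 product=0
t=2: arr=2 -> substrate=0 bound=3 product=0
t=3: arr=3 -> substrate=1 bound=4 product=1
t=4: arr=0 -> substrate=0 bound=3 product=3
t=5: arr=1 -> substrate=0 bound=2 product=5
t=6: arr=3 -> substrate=0 bound=4 product=6
t=7: arr=0 -> substrate=0 bound=3 product=7
t=8: arr=3 -> substrate=0 bound=3 product=10
t=9: arr=0 -> substrate=0 bound=3 product=10
t=10: arr=1 -> substrate=0 bound=1 product=13
t=11: arr=0 -> substrate=0 bound=1 product=13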